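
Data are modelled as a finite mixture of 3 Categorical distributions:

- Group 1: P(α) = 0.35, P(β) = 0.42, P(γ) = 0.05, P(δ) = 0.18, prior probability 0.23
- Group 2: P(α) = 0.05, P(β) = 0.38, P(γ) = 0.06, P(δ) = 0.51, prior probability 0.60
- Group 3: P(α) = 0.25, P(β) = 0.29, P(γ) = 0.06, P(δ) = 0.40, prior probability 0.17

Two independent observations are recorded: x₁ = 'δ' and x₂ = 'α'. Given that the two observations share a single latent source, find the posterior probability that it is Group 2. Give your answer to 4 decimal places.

P(component k | x) = P(Z=k)·f_k(x) / marginal(x), where marginal(x) = Σ_j P(Z=j)·f_j(x).
Since both observations come from the same component, the likelihood for component k is f_k(x₁)·f_k(x₂).
  p_1 = [P(δ | comp) = 0.18] × [0.35] = 0.063
  p_2 = [P(δ | comp) = 0.51] × [0.05] = 0.0255
  p_3 = [P(δ | comp) = 0.40] × [0.25] = 0.1
Multiply by the mixture weights:
  P(Z=1)·p_1 = 0.23 × 0.063 = 0.01449
  P(Z=2)·p_2 = 0.60 × 0.0255 = 0.0153
  P(Z=3)·p_3 = 0.17 × 0.1 = 0.017
Marginal: 0.01449 + 0.0153 + 0.017 = 0.04679
So the posterior for Group 2 is 0.0153 / 0.04679 ≈ 0.3270.

0.3270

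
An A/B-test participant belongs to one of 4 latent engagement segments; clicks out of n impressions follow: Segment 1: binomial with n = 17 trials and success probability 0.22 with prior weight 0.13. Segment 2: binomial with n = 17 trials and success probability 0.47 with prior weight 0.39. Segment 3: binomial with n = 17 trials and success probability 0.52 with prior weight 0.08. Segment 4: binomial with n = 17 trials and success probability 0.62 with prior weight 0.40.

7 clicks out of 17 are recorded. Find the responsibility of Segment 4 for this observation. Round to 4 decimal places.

0.1719

By Bayes' theorem, P(k | x) = P(Z=k) f_k(x) / Σ_j P(Z=j) f_j(x).
Component likelihoods at x = 7 clicks out of 17:
  L_1 = C(17,7)·0.22^7·0.78^10 = 19448·2.49436e-05·0.0833578 = 0.0404371
  L_2 = C(17,7)·0.47^7·0.53^10 = 19448·0.00506623·0.00174887 = 0.172313
  L_3 = C(17,7)·0.52^7·0.48^10 = 19448·0.0102807·0.000649251 = 0.129811
  L_4 = C(17,7)·0.62^7·0.38^10 = 19448·0.0352161·6.27821e-05 = 0.0429984
Weight by the priors:
  P(Z=1)·L_1 = 0.13 × 0.0404371 = 0.00525682
  P(Z=2)·L_2 = 0.39 × 0.172313 = 0.0672022
  P(Z=3)·L_3 = 0.08 × 0.129811 = 0.0103849
  P(Z=4)·L_4 = 0.40 × 0.0429984 = 0.0171994
Marginal: 0.00525682 + 0.0672022 + 0.0103849 + 0.0171994 = 0.100043
Responsibility of Segment 4: 0.0171994 / 0.100043 ≈ 0.1719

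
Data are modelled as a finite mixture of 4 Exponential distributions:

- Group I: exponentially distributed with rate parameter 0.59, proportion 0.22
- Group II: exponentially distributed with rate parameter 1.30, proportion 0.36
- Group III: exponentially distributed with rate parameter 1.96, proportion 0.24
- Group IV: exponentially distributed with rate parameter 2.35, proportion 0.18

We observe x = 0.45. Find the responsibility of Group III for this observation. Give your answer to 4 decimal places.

By Bayes' theorem, P(k | x) = π_k f_k(x) / Σ_j π_j f_j(x).
Component likelihoods at x = 0.45:
  L_I = 0.59·e^(−0.59·0.45) = 0.59·e^(−0.2655) = 0.452425
  L_II = 1.30·e^(−1.30·0.45) = 1.30·e^(−0.5850) = 0.724238
  L_III = 1.96·e^(−1.96·0.45) = 1.96·e^(−0.8820) = 0.81135
  L_IV = 2.35·e^(−2.35·0.45) = 2.35·e^(−1.0575) = 0.816209
Weight by the priors:
  π_I·L_I = 0.22 × 0.452425 = 0.0995336
  π_II·L_II = 0.36 × 0.724238 = 0.260726
  π_III·L_III = 0.24 × 0.81135 = 0.194724
  π_IV·L_IV = 0.18 × 0.816209 = 0.146918
Normaliser: 0.0995336 + 0.260726 + 0.194724 + 0.146918 = 0.701901
P(Group III | 0.45) = 0.194724 / 0.701901 ≈ 0.2774

0.2774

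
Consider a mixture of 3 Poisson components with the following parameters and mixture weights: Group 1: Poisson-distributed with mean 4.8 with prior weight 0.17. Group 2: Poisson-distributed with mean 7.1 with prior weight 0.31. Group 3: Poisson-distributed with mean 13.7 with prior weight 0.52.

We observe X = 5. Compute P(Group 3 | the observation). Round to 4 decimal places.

0.0333

By Bayes' theorem, P(k | x) = P(Z=k) f_k(x) / Σ_j P(Z=j) f_j(x).
Evaluate each component's likelihood at the observed value:
  p_1 = 0.174748
  p_2 = 0.124057
  p_3 = 0.00451427
Weight by the priors:
  P(Z=1)·p_1 = 0.17 × 0.174748 = 0.0297071
  P(Z=2)·p_2 = 0.31 × 0.124057 = 0.0384575
  P(Z=3)·p_3 = 0.52 × 0.00451427 = 0.00234742
Normaliser: 0.0297071 + 0.0384575 + 0.00234742 = 0.0705121
P(Group 3 | 5) ≈ 0.0333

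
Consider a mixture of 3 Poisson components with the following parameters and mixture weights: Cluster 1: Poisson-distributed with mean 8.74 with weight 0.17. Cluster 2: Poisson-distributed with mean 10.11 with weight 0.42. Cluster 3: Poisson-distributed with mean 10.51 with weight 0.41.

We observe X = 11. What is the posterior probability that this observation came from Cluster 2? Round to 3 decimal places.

0.430

The responsibility of component k is w_k f_k(x) divided by Σ_j w_j f_j(x).
Component likelihoods at x = 11:
  p_1 = 0.0911457
  p_2 = 0.114918
  p_3 = 0.118043
Prior × likelihood for each component:
  w_1·p_1 = 0.17 × 0.0911457 = 0.0154948
  w_2·p_2 = 0.42 × 0.114918 = 0.0482658
  w_3·p_3 = 0.41 × 0.118043 = 0.0483975
Normaliser: 0.0154948 + 0.0482658 + 0.0483975 = 0.112158
P(Cluster 2 | x) ≈ 0.430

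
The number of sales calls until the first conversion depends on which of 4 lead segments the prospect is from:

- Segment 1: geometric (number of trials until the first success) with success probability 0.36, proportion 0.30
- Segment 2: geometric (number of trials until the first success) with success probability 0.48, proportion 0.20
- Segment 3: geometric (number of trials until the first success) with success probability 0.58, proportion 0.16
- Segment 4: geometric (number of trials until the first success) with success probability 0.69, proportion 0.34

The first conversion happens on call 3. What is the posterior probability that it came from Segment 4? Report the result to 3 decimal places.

The responsibility of component k is π_k f_k(x) divided by Σ_j π_j f_j(x).
Component likelihoods at x = 3:
  p_1 = 0.36·(1−0.36)^2 = 0.36·0.4096 = 0.147456
  p_2 = 0.48·(1−0.48)^2 = 0.48·0.2704 = 0.129792
  p_3 = 0.58·(1−0.58)^2 = 0.58·0.1764 = 0.102312
  p_4 = 0.69·(1−0.69)^2 = 0.69·0.0961 = 0.066309
Multiply by the mixture weights:
  π_1·p_1 = 0.30 × 0.147456 = 0.0442368
  π_2·p_2 = 0.20 × 0.129792 = 0.0259584
  π_3·p_3 = 0.16 × 0.102312 = 0.0163699
  π_4·p_4 = 0.34 × 0.066309 = 0.0225451
Normaliser: 0.0442368 + 0.0259584 + 0.0163699 + 0.0225451 = 0.10911
Responsibility of Segment 4: 0.0225451 / 0.10911 ≈ 0.207

0.207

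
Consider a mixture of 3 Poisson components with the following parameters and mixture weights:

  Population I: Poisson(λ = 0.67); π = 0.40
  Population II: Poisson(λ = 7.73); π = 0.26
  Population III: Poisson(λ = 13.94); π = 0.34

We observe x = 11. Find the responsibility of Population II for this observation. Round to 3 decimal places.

0.367

P(component k | x) = π_k·f_k(x) / marginal(x), where marginal(x) = Σ_j π_j·f_j(x).
Poisson probabilities:
  L_I = 1.56563e-10
  L_II = 0.064822
  L_III = 0.0854417
Multiply by the mixture weights:
  π_I·L_I = 0.40 × 1.56563e-10 = 6.26253e-11
  π_II·L_II = 0.26 × 0.064822 = 0.0168537
  π_III·L_III = 0.34 × 0.0854417 = 0.0290502
Denominator: 6.26253e-11 + 0.0168537 + 0.0290502 = 0.0459039
Responsibility of Population II: 0.0168537 / 0.0459039 ≈ 0.367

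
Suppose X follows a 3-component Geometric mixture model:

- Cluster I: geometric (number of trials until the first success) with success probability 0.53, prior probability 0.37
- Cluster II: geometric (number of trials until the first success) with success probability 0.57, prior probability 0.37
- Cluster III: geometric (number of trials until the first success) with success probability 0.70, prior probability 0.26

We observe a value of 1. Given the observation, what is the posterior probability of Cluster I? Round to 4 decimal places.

The responsibility of component k is w_k f_k(x) divided by Σ_j w_j f_j(x).
Geometric probabilities:
  L_I = 0.53·(1−0.53)^0 = 0.53·1 = 0.53
  L_II = 0.57·(1−0.57)^0 = 0.57·1 = 0.57
  L_III = 0.70·(1−0.70)^0 = 0.70·1 = 0.7
Weight by the priors:
  w_I·L_I = 0.37 × 0.53 = 0.1961
  w_II·L_II = 0.37 × 0.57 = 0.2109
  w_III·L_III = 0.26 × 0.7 = 0.182
Marginal: 0.1961 + 0.2109 + 0.182 = 0.589
Responsibility of Cluster I: 0.1961 / 0.589 ≈ 0.3329

0.3329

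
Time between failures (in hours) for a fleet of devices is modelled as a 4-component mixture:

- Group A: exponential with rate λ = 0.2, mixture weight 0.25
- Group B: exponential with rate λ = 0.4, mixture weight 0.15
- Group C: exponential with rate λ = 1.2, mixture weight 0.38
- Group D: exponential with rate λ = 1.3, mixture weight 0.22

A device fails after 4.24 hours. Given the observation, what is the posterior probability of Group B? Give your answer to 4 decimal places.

By Bayes' theorem, P(k | x) = P(Z=k) f_k(x) / Σ_j P(Z=j) f_j(x).
Exponential densities:
  f_A = 0.0856541
  f_B = 0.0733663
  f_C = 0.00740442
  f_D = 0.00524943
Unnormalised posteriors:
  P(Z=A)·f_A = 0.25 × 0.0856541 = 0.0214135
  P(Z=B)·f_B = 0.15 × 0.0733663 = 0.0110049
  P(Z=C)·f_C = 0.38 × 0.00740442 = 0.00281368
  P(Z=D)·f_D = 0.22 × 0.00524943 = 0.00115487
Denominator: 0.0214135 + 0.0110049 + 0.00281368 + 0.00115487 = 0.036387
P(Group B | x) = 0.0110049 / 0.036387 ≈ 0.3024

0.3024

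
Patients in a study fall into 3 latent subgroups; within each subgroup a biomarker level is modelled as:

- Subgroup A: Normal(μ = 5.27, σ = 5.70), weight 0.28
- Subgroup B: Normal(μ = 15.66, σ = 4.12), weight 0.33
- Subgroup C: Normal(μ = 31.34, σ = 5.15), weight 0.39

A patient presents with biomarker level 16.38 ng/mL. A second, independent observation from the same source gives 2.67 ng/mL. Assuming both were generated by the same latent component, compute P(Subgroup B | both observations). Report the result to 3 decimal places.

Apply Bayes' rule: the posterior for each component is proportional to its prior times its likelihood at x.
Since both observations come from the same component, the likelihood for component k is f_k(x₁)·f_k(x₂).
  L_A = [(1/(5.70·√(2π)))·exp(−(16.38−5.27)²/(2·5.70²)) = 0.069990·exp(-1.89954) = 0.0104731] × [0.0630746] = 0.000660587
  L_B = [(1/(4.12·√(2π)))·exp(−(16.38−15.66)²/(2·4.12²)) = 0.096831·exp(-0.01527) = 0.0953633] × [0.000672021] = 6.40861e-05
  L_C = [(1/(5.15·√(2π)))·exp(−(16.38−31.34)²/(2·5.15²)) = 0.077465·exp(-4.21909) = 0.00113966] × [1.44348e-08] = 1.64507e-11
Prior × likelihood for each component:
  P(Z=A)·L_A = 0.28 × 0.000660587 = 0.000184964
  P(Z=B)·L_B = 0.33 × 6.40861e-05 = 2.11484e-05
  P(Z=C)·L_C = 0.39 × 1.64507e-11 = 6.41579e-12
Sum: 0.000184964 + 2.11484e-05 + 6.41579e-12 = 0.000206113
P(Subgroup B | x₁, x₂) ≈ 0.103

0.103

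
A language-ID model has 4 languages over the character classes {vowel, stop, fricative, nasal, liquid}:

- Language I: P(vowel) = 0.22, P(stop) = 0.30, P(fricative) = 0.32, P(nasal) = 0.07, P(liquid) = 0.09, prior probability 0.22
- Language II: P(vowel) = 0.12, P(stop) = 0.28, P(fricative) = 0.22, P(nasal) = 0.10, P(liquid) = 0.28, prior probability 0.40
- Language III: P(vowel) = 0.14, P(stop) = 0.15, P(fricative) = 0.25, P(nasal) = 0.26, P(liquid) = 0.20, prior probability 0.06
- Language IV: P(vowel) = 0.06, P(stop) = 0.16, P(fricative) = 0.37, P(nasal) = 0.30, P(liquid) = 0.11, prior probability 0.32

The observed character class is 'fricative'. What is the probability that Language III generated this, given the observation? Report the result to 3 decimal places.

By Bayes' theorem, P(k | x) = π_k f_k(x) / Σ_j π_j f_j(x).
Component likelihoods at x = 'fricative':
  f_I = P(fricative | comp) = 0.32
  f_II = P(fricative | comp) = 0.22
  f_III = P(fricative | comp) = 0.25
  f_IV = P(fricative | comp) = 0.37
Unnormalised posteriors:
  π_I·f_I = 0.22 × 0.32 = 0.0704
  π_II·f_II = 0.40 × 0.22 = 0.088
  π_III·f_III = 0.06 × 0.25 = 0.015
  π_IV·f_IV = 0.32 × 0.37 = 0.1184
Marginal: 0.0704 + 0.088 + 0.015 + 0.1184 = 0.2918
Responsibility of Language III: 0.015 / 0.2918 ≈ 0.051

0.051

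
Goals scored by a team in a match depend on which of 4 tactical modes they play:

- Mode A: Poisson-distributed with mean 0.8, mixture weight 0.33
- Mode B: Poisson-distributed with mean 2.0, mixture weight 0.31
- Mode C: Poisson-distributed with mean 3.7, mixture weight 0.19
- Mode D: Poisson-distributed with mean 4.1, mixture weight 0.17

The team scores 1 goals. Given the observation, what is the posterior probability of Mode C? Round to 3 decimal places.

0.075

Posterior ∝ prior × likelihood, so P(k | x) ∝ w_k f_k(x); normalise over all components.
Component likelihoods at x = 1 goals:
  L_A = 0.359463
  L_B = 0.270671
  L_C = 0.091477
  L_D = 0.067948
Multiply by the mixture weights:
  w_A·L_A = 0.33 × 0.359463 = 0.118623
  w_B·L_B = 0.31 × 0.270671 = 0.0839079
  w_C·L_C = 0.19 × 0.091477 = 0.0173806
  w_D·L_D = 0.17 × 0.067948 = 0.0115512
Marginal: 0.118623 + 0.0839079 + 0.0173806 + 0.0115512 = 0.231463
P(Mode C | the observation) = 0.0173806 / 0.231463 ≈ 0.075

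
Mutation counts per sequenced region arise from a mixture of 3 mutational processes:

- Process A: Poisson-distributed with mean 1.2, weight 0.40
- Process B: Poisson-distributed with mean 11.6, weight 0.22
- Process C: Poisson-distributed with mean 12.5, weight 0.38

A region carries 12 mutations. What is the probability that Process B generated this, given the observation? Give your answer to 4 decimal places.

0.3674

By Bayes' theorem, P(k | x) = w_k f_k(x) / Σ_j w_j f_j(x).
Component likelihoods at x = 12 mutations:
  p_A = 5.60641e-09
  p_B = 0.113591
  p_C = 0.113215
Unnormalised posteriors:
  w_A·p_A = 0.40 × 5.60641e-09 = 2.24256e-09
  w_B·p_B = 0.22 × 0.113591 = 0.02499
  w_C·p_C = 0.38 × 0.113215 = 0.0430215
Normaliser: 2.24256e-09 + 0.02499 + 0.0430215 = 0.0680115
P(Process B | 12 mutations) = 0.02499 / 0.0680115 ≈ 0.3674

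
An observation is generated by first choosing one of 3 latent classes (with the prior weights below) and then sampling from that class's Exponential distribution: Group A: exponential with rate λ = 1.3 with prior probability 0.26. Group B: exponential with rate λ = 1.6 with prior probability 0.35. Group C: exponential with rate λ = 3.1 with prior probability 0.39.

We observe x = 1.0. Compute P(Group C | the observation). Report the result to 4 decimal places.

0.2098

The responsibility of component k is w_k f_k(x) divided by Σ_j w_j f_j(x).
Exponential densities:
  p_A = 1.3·e^(−1.3·1.0) = 1.3·e^(−1.3000) = 0.354291
  p_B = 1.6·e^(−1.6·1.0) = 1.6·e^(−1.6000) = 0.323034
  p_C = 3.1·e^(−3.1·1.0) = 3.1·e^(−3.1000) = 0.139653
Unnormalised posteriors:
  w_A·p_A = 0.26 × 0.354291 = 0.0921157
  w_B·p_B = 0.35 × 0.323034 = 0.113062
  w_C·p_C = 0.39 × 0.139653 = 0.0544645
Denominator: 0.0921157 + 0.113062 + 0.0544645 = 0.259642
P(Group C | x) = 0.0544645 / 0.259642 ≈ 0.2098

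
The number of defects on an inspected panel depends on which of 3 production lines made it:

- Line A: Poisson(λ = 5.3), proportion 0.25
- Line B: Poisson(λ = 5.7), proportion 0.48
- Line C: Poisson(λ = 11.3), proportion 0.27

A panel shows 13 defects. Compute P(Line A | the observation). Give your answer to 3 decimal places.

0.018

The responsibility of component k is π_k f_k(x) divided by Σ_j π_j f_j(x).
Component likelihoods at x = 13 defects:
  p_A = 0.00208711
  p_B = 0.00360259
  p_C = 0.0973222
Weight by the priors:
  π_A·p_A = 0.25 × 0.00208711 = 0.000521777
  π_B·p_B = 0.48 × 0.00360259 = 0.00172924
  π_C·p_C = 0.27 × 0.0973222 = 0.026277
Denominator: 0.000521777 + 0.00172924 + 0.026277 = 0.028528
Responsibility of Line A: 0.000521777 / 0.028528 ≈ 0.018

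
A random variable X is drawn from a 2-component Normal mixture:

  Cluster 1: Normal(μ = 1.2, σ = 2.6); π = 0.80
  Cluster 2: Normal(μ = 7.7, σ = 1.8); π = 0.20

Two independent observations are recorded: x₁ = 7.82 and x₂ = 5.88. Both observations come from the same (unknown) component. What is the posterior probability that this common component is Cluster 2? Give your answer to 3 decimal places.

0.976

P(component k | x) = w_k·f_k(x) / marginal(x), where marginal(x) = Σ_j w_j·f_j(x).
Since both observations come from the same component, the likelihood for component k is f_k(x₁)·f_k(x₂).
  L_1 = [0.00600058] × [0.0303654] = 0.00018221
  L_2 = [0.221143] × [0.132935] = 0.0293975
Weight by the priors:
  w_1·L_1 = 0.80 × 0.00018221 = 0.000145768
  w_2·L_2 = 0.20 × 0.0293975 = 0.0058795
Denominator: 0.000145768 + 0.0058795 = 0.00602527
P(Cluster 2 | x₁, x₂) ≈ 0.976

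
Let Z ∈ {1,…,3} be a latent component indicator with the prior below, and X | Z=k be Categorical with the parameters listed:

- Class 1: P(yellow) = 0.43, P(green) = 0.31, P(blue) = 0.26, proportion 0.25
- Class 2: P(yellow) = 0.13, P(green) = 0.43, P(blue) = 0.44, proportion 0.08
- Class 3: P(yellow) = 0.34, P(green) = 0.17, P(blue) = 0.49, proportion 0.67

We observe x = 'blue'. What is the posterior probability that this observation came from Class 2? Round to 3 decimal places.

0.082

Apply Bayes' rule: the posterior for each component is proportional to its prior times its likelihood at x.
Component likelihoods at x = 'blue':
  f_1 = P(blue | comp) = 0.26
  f_2 = P(blue | comp) = 0.44
  f_3 = P(blue | comp) = 0.49
Unnormalised posteriors:
  P(Z=1)·f_1 = 0.25 × 0.26 = 0.065
  P(Z=2)·f_2 = 0.08 × 0.44 = 0.0352
  P(Z=3)·f_3 = 0.67 × 0.49 = 0.3283
Sum: 0.065 + 0.0352 + 0.3283 = 0.4285
P(Class 2 | x) ≈ 0.082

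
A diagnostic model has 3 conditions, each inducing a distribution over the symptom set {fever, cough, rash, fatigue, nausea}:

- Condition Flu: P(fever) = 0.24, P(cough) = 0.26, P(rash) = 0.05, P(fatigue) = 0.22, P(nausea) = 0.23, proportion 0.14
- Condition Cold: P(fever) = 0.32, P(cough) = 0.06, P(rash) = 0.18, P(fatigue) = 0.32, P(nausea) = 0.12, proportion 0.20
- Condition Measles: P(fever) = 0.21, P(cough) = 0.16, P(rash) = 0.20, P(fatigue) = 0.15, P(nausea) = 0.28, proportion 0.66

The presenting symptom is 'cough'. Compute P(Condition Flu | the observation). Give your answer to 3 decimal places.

0.236

The responsibility of component k is π_k f_k(x) divided by Σ_j π_j f_j(x).
Evaluate each component's likelihood at the observed value:
  L_Flu = P(cough | comp) = 0.26
  L_Cold = P(cough | comp) = 0.06
  L_Measles = P(cough | comp) = 0.16
Unnormalised posteriors:
  π_Flu·L_Flu = 0.14 × 0.26 = 0.0364
  π_Cold·L_Cold = 0.20 × 0.06 = 0.012
  π_Measles·L_Measles = 0.66 × 0.16 = 0.1056
Normaliser: 0.0364 + 0.012 + 0.1056 = 0.154
So the posterior for Condition Flu is 0.0364 / 0.154 ≈ 0.236.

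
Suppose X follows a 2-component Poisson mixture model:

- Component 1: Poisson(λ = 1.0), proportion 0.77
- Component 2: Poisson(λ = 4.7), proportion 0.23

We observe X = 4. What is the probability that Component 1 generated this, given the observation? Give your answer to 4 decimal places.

By Bayes' theorem, P(k | x) = π_k f_k(x) / Σ_j π_j f_j(x).
Poisson probabilities:
  L_1 = 0.0153283
  L_2 = 0.184925
Weight by the priors:
  π_1·L_1 = 0.77 × 0.0153283 = 0.0118028
  π_2·L_2 = 0.23 × 0.184925 = 0.0425328
Denominator: 0.0118028 + 0.0425328 = 0.0543356
Responsibility of Component 1: 0.0118028 / 0.0543356 ≈ 0.2172

0.2172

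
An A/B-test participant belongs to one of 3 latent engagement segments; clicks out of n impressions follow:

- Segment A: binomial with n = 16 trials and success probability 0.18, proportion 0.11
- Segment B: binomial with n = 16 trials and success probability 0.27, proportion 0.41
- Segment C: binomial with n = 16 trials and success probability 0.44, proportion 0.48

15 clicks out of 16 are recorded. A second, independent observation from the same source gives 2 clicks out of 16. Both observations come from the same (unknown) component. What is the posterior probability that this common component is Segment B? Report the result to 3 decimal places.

0.011

The responsibility of component k is π_k f_k(x) divided by Σ_j π_j f_j(x).
Since both observations come from the same component, the likelihood for component k is f_k(x₁)·f_k(x₂).
  p_A = [8.85159e-11] × [0.241613] = 2.13866e-11
  p_B = [3.45064e-08] × [0.106765] = 3.68407e-09
  p_C = [4.01882e-05] × [0.00692977] = 2.78495e-07
Multiply by the mixture weights:
  π_A·p_A = 0.11 × 2.13866e-11 = 2.35253e-12
  π_B·p_B = 0.41 × 3.68407e-09 = 1.51047e-09
  π_C·p_C = 0.48 × 2.78495e-07 = 1.33678e-07
Normaliser: 2.35253e-12 + 1.51047e-09 + 1.33678e-07 = 1.3519e-07
P(Segment B | x₁, x₂) ≈ 0.011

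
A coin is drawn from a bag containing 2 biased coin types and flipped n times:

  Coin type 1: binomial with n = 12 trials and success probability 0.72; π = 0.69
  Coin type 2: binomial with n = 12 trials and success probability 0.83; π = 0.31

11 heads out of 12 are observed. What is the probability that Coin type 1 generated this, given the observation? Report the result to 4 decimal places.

0.4342

By Bayes' theorem, P(k | x) = π_k f_k(x) / Σ_j π_j f_j(x).
Component likelihoods at x = 11 heads out of 12:
  p_1 = C(12,11)·0.72^11·0.28^1 = 12·0.0269561·0.28 = 0.0905726
  p_2 = C(12,11)·0.83^11·0.17^1 = 12·0.128783·0.17 = 0.262718
Multiply by the mixture weights:
  π_1·p_1 = 0.69 × 0.0905726 = 0.0624951
  π_2·p_2 = 0.31 × 0.262718 = 0.0814425
Normaliser: 0.0624951 + 0.0814425 = 0.143938
Responsibility of Coin type 1: 0.0624951 / 0.143938 ≈ 0.4342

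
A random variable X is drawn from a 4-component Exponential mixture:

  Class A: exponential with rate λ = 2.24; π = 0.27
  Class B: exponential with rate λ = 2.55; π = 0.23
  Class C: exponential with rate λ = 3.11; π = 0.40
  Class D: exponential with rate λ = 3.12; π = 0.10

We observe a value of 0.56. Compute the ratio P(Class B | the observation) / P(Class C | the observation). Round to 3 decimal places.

Posterior odds = (π_i f_i(x)) / (π_j f_j(x)); the normalising sum cancels.
Evaluate each component's likelihood at the observed value:
  p_A = 0.638953
  p_B = 0.611459
  p_C = 0.544996
  p_D = 0.543695
Odds = (0.23/0.40) × (0.611459/0.544996) = 0.575 × 1.12195 ≈ 0.645

0.645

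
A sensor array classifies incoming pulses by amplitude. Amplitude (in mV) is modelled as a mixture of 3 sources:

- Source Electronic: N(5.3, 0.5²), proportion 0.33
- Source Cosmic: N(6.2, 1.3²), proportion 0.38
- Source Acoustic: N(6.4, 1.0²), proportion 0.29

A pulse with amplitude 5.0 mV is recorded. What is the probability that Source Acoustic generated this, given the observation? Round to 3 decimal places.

0.128

Posterior ∝ prior × likelihood, so P(k | x) ∝ w_k f_k(x); normalise over all components.
Component likelihoods at x = 5.0 mV:
  L_Electronic = 0.666449
  L_Cosmic = 0.20042
  L_Acoustic = 0.149727
Weight by the priors:
  w_Electronic·L_Electronic = 0.33 × 0.666449 = 0.219928
  w_Cosmic·L_Cosmic = 0.38 × 0.20042 = 0.0761597
  w_Acoustic·L_Acoustic = 0.29 × 0.149727 = 0.043421
Normaliser: 0.219928 + 0.0761597 + 0.043421 = 0.339509
So the posterior for Source Acoustic is 0.043421 / 0.339509 ≈ 0.128.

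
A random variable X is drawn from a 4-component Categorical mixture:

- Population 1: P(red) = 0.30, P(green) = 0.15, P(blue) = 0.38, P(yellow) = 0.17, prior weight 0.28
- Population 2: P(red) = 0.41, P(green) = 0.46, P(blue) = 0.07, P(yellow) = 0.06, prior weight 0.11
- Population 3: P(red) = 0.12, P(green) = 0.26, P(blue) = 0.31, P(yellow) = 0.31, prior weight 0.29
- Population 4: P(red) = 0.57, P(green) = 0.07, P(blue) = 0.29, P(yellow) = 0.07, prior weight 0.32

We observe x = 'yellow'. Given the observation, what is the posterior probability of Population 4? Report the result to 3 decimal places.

Apply Bayes' rule: the posterior for each component is proportional to its prior times its likelihood at x.
Component likelihoods at x = 'yellow':
  L_1 = P(yellow | comp) = 0.17
  L_2 = P(yellow | comp) = 0.06
  L_3 = P(yellow | comp) = 0.31
  L_4 = P(yellow | comp) = 0.07
Multiply by the mixture weights:
  w_1·L_1 = 0.28 × 0.17 = 0.0476
  w_2·L_2 = 0.11 × 0.06 = 0.0066
  w_3·L_3 = 0.29 × 0.31 = 0.0899
  w_4·L_4 = 0.32 × 0.07 = 0.0224
Sum: 0.0476 + 0.0066 + 0.0899 + 0.0224 = 0.1665
P(Population 4 | the observation) = 0.0224 / 0.1665 ≈ 0.135

0.135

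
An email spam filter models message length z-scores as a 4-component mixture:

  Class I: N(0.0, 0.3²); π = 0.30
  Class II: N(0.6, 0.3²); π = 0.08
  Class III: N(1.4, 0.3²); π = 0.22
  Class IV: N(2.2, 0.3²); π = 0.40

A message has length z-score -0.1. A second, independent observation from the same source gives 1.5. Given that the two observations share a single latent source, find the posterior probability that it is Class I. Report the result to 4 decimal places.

The responsibility of component k is P(Z=k) f_k(x) divided by Σ_j P(Z=j) f_j(x).
Since both observations come from the same component, the likelihood for component k is f_k(x₁)·f_k(x₂).
  f_I = [(1/(0.3·√(2π)))·exp(−(-0.1−0.0)²/(2·0.3²)) = 1.329808·exp(-0.05556) = 1.25794] × [4.95573e-06] = 6.23403e-06
  f_II = [(1/(0.3·√(2π)))·exp(−(-0.1−0.6)²/(2·0.3²)) = 1.329808·exp(-2.72222) = 0.0874063] × [0.0147728] = 0.00129124
  f_III = [(1/(0.3·√(2π)))·exp(−(-0.1−1.4)²/(2·0.3²)) = 1.329808·exp(-12.50000) = 4.95573e-06] × [1.25794] = 6.23403e-06
  f_IV = [(1/(0.3·√(2π)))·exp(−(-0.1−2.2)²/(2·0.3²)) = 1.329808·exp(-29.38889) = 2.29275e-13] × [0.0874063] = 2.00401e-14
Multiply by the mixture weights:
  P(Z=I)·f_I = 0.30 × 6.23403e-06 = 1.87021e-06
  P(Z=II)·f_II = 0.08 × 0.00129124 = 0.000103299
  P(Z=III)·f_III = 0.22 × 6.23403e-06 = 1.37149e-06
  P(Z=IV)·f_IV = 0.40 × 2.00401e-14 = 8.01603e-15
Marginal: 1.87021e-06 + 0.000103299 + 1.37149e-06 + 8.01603e-15 = 0.000106541
So the posterior for Class I is 1.87021e-06 / 0.000106541 ≈ 0.0176.

0.0176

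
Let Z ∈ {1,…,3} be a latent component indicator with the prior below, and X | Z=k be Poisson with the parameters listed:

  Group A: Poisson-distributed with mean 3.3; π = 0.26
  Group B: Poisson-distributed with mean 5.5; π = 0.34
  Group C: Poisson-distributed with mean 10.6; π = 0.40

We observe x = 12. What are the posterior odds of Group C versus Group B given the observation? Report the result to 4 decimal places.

18.8364

Only the two components matter; the odds are (w_i f_i(x)) / (w_j f_j(x)).
Evaluate each component's likelihood at the observed value:
  L_A = e^(−3.3)·3.3^12/12! = 0.000128428
  L_B = e^(−5.5)·5.5^12/12! = 0.00653726
  L_C = e^(−10.6)·10.6^12/12! = 0.104668
Posterior odds = (w_C·L_C) / (w_B·L_B) = (0.40·0.104668) / (0.34·0.00653726) = 0.041867 / 0.00222267 ≈ 18.8364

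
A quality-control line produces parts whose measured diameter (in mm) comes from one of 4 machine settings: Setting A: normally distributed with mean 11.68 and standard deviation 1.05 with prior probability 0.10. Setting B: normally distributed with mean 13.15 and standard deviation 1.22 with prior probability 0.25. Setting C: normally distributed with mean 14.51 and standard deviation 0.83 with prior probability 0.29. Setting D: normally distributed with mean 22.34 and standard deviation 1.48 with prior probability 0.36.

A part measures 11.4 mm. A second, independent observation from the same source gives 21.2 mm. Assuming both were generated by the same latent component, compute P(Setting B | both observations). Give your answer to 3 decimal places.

Posterior ∝ prior × likelihood, so P(k | x) ∝ w_k f_k(x); normalise over all components.
Since both observations come from the same component, the likelihood for component k is f_k(x₁)·f_k(x₂).
  f_A = [0.366673] × [5.36108e-19] = 1.96577e-19
  f_B = [0.116883] × [1.14899e-10] = 1.34297e-11
  f_C = [0.000429638] × [3.75251e-15] = 1.61222e-18
  f_D = [3.67882e-13] × [0.20036] = 7.37089e-14
Weight by the priors:
  w_A·f_A = 0.10 × 1.96577e-19 = 1.96577e-20
  w_B·f_B = 0.25 × 1.34297e-11 = 3.35743e-12
  w_C·f_C = 0.29 × 1.61222e-18 = 4.67544e-19
  w_D·f_D = 0.36 × 7.37089e-14 = 2.65352e-14
Evidence: 1.96577e-20 + 3.35743e-12 + 4.67544e-19 + 2.65352e-14 = 3.38397e-12
So the posterior for Setting B is 3.35743e-12 / 3.38397e-12 ≈ 0.992.

0.992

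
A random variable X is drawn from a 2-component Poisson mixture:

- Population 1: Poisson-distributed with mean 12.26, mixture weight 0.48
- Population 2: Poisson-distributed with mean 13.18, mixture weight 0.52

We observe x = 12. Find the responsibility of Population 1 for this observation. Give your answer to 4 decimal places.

Apply Bayes' rule: the posterior for each component is proportional to its prior times its likelihood at x.
Evaluate each component's likelihood at the observed value:
  p_1 = e^(−12.26)·12.26^12/12! = 0.114051
  p_2 = e^(−13.18)·13.18^12/12! = 0.108305
Prior × likelihood for each component:
  P(Z=1)·p_1 = 0.48 × 0.114051 = 0.0547444
  P(Z=2)·p_2 = 0.52 × 0.108305 = 0.0563184
Normaliser: 0.0547444 + 0.0563184 = 0.111063
P(Population 1 | 12) ≈ 0.4929

0.4929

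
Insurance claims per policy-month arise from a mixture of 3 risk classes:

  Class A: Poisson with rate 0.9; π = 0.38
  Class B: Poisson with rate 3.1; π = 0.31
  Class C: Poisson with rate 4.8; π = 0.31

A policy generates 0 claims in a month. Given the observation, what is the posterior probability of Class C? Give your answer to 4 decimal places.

Posterior ∝ prior × likelihood, so P(k | x) ∝ π_k f_k(x); normalise over all components.
Component likelihoods at x = 0 claims:
  L_A = 0.40657
  L_B = 0.0450492
  L_C = 0.00822975
Unnormalised posteriors:
  π_A·L_A = 0.38 × 0.40657 = 0.154496
  π_B·L_B = 0.31 × 0.0450492 = 0.0139653
  π_C·L_C = 0.31 × 0.00822975 = 0.00255122
Evidence: 0.154496 + 0.0139653 + 0.00255122 = 0.171013
P(Class C | data) ≈ 0.0149

0.0149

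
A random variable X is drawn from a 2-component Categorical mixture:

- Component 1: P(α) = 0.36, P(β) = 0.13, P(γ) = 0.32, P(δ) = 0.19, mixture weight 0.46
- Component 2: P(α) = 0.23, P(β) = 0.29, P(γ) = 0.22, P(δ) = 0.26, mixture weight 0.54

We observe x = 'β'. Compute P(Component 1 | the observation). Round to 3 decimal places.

P(component k | x) = π_k·f_k(x) / marginal(x), where marginal(x) = Σ_j π_j·f_j(x).
Evaluate each component's likelihood at the observed value:
  p_1 = P(β | comp) = 0.13
  p_2 = P(β | comp) = 0.29
Weight by the priors:
  π_1·p_1 = 0.46 × 0.13 = 0.0598
  π_2·p_2 = 0.54 × 0.29 = 0.1566
Evidence: 0.0598 + 0.1566 = 0.2164
Responsibility of Component 1: 0.0598 / 0.2164 ≈ 0.276

0.276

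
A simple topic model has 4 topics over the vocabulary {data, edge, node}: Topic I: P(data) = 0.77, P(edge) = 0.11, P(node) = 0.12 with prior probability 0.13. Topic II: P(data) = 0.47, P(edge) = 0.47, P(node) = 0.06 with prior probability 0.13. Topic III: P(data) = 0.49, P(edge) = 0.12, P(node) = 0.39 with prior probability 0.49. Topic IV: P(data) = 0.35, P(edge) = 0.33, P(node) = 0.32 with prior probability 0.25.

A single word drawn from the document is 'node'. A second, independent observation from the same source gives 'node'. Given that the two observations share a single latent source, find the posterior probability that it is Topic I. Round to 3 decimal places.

0.018

Posterior ∝ prior × likelihood, so P(k | x) ∝ π_k f_k(x); normalise over all components.
Since both observations come from the same component, the likelihood for component k is f_k(x₁)·f_k(x₂).
  p_I = [P(node | comp) = 0.12] × [0.12] = 0.0144
  p_II = [P(node | comp) = 0.06] × [0.06] = 0.0036
  p_III = [P(node | comp) = 0.39] × [0.39] = 0.1521
  p_IV = [P(node | comp) = 0.32] × [0.32] = 0.1024
Prior × likelihood for each component:
  π_I·p_I = 0.13 × 0.0144 = 0.001872
  π_II·p_II = 0.13 × 0.0036 = 0.000468
  π_III·p_III = 0.49 × 0.1521 = 0.074529
  π_IV·p_IV = 0.25 × 0.1024 = 0.0256
Evidence: 0.001872 + 0.000468 + 0.074529 + 0.0256 = 0.102469
P(Topic I | x₁, x₂) ≈ 0.018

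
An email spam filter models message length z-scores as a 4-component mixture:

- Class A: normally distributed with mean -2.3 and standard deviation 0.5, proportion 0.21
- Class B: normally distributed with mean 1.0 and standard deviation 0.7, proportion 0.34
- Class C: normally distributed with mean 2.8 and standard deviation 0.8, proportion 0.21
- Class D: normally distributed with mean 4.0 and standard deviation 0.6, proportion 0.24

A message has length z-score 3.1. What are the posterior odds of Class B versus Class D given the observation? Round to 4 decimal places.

0.0416

Posterior odds = (π_i f_i(x)) / (π_j f_j(x)); the normalising sum cancels.
Component likelihoods at x = 3.1:
  f_A = (1/(0.5·√(2π)))·exp(−(3.1−-2.3)²/(2·0.5²)) = 0.797885·exp(-58.32000) = 3.74874e-26
  f_B = (1/(0.7·√(2π)))·exp(−(3.1−1.0)²/(2·0.7²)) = 0.569918·exp(-4.50000) = 0.00633121
  f_C = (1/(0.8·√(2π)))·exp(−(3.1−2.8)²/(2·0.8²)) = 0.498678·exp(-0.07031) = 0.464819
  f_D = (1/(0.6·√(2π)))·exp(−(3.1−4.0)²/(2·0.6²)) = 0.664904·exp(-1.12500) = 0.215863
Posterior odds = (π_B·f_B) / (π_D·f_D) = (0.34·0.00633121) / (0.24·0.215863) = 0.00215261 / 0.051807 ≈ 0.0416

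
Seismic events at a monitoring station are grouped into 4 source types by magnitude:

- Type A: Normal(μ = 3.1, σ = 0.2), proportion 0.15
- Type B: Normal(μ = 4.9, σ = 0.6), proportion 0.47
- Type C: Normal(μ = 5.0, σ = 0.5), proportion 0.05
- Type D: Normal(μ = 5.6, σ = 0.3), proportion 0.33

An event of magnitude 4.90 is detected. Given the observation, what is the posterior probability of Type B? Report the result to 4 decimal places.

0.8214

Apply Bayes' rule: the posterior for each component is proportional to its prior times its likelihood at x.
Component likelihoods at x = 4.90:
  L_A = 5.13989e-18
  L_B = 0.664904
  L_C = 0.782085
  L_D = 0.0874063
Prior × likelihood for each component:
  π_A·L_A = 0.15 × 5.13989e-18 = 7.70983e-19
  π_B·L_B = 0.47 × 0.664904 = 0.312505
  π_C·L_C = 0.05 × 0.782085 = 0.0391043
  π_D·L_D = 0.33 × 0.0874063 = 0.0288441
Denominator: 7.70983e-19 + 0.312505 + 0.0391043 + 0.0288441 = 0.380453
Responsibility of Type B: 0.312505 / 0.380453 ≈ 0.8214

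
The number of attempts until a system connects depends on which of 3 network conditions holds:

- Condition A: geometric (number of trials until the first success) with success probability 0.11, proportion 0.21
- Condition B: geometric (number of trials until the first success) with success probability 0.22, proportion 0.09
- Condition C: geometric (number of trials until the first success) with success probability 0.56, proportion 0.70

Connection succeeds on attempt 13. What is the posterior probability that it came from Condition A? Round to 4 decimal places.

0.8477

By Bayes' theorem, P(k | x) = P(Z=k) f_k(x) / Σ_j P(Z=j) f_j(x).
Component likelihoods at x = 13:
  p_A = 0.0271689
  p_B = 0.0111573
  p_C = 2.94863e-05
Weight by the priors:
  P(Z=A)·p_A = 0.21 × 0.0271689 = 0.00570548
  P(Z=B)·p_B = 0.09 × 0.0111573 = 0.00100415
  P(Z=C)·p_C = 0.70 × 2.94863e-05 = 2.06404e-05
Evidence: 0.00570548 + 0.00100415 + 2.06404e-05 = 0.00673027
P(Condition A | the observation) ≈ 0.8477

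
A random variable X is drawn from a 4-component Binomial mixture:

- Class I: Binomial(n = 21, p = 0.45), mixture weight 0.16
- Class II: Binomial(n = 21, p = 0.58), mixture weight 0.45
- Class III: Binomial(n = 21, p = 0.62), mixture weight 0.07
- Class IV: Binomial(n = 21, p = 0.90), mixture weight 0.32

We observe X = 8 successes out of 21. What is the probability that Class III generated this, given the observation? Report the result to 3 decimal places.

Posterior ∝ prior × likelihood, so P(k | x) ∝ P(Z=k) f_k(x); normalise over all components.
Component likelihoods at x = 8 successes out of 21:
  L_I = 0.144198
  L_II = 0.0329767
  L_III = 0.0153061
  L_IV = 8.75958e-09
Unnormalised posteriors:
  P(Z=I)·L_I = 0.16 × 0.144198 = 0.0230716
  P(Z=II)·L_II = 0.45 × 0.0329767 = 0.0148395
  P(Z=III)·L_III = 0.07 × 0.0153061 = 0.00107142
  P(Z=IV)·L_IV = 0.32 × 8.75958e-09 = 2.80306e-09
Sum: 0.0230716 + 0.0148395 + 0.00107142 + 2.80306e-09 = 0.0389826
P(Class III | 8 successes out of 21) ≈ 0.027

0.027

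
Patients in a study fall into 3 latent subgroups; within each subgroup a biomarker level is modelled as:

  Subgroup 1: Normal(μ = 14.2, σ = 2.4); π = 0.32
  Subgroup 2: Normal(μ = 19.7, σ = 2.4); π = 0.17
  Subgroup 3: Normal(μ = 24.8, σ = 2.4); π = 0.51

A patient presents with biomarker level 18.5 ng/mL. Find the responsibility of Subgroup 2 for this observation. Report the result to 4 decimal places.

0.6507

By Bayes' theorem, P(k | x) = π_k f_k(x) / Σ_j π_j f_j(x).
Normal densities:
  f_1 = (1/(2.4·√(2π)))·exp(−(18.5−14.2)²/(2·2.4²)) = 0.166226·exp(-1.60503) = 0.0333919
  f_2 = (1/(2.4·√(2π)))·exp(−(18.5−19.7)²/(2·2.4²)) = 0.166226·exp(-0.12500) = 0.146694
  f_3 = (1/(2.4·√(2π)))·exp(−(18.5−24.8)²/(2·2.4²)) = 0.166226·exp(-3.44531) = 0.00530174
Weight by the priors:
  π_1·f_1 = 0.32 × 0.0333919 = 0.0106854
  π_2·f_2 = 0.17 × 0.146694 = 0.024938
  π_3·f_3 = 0.51 × 0.00530174 = 0.00270389
Evidence: 0.0106854 + 0.024938 + 0.00270389 = 0.0383273
So the posterior for Subgroup 2 is 0.024938 / 0.0383273 ≈ 0.6507.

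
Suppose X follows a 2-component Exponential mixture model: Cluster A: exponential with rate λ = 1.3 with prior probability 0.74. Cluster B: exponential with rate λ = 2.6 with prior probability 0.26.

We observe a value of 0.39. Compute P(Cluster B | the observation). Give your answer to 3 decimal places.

0.297

P(component k | x) = P(Z=k)·f_k(x) / marginal(x), where marginal(x) = Σ_j P(Z=j)·f_j(x).
Exponential densities:
  f_A = 1.3·e^(−1.3·0.39) = 1.3·e^(−0.5070) = 0.78299
  f_B = 2.6·e^(−2.6·0.39) = 2.6·e^(−1.0140) = 0.943189
Weight by the priors:
  P(Z=A)·f_A = 0.74 × 0.78299 = 0.579412
  P(Z=B)·f_B = 0.26 × 0.943189 = 0.245229
Sum: 0.579412 + 0.245229 = 0.824642
P(Cluster B | x) = 0.245229 / 0.824642 ≈ 0.297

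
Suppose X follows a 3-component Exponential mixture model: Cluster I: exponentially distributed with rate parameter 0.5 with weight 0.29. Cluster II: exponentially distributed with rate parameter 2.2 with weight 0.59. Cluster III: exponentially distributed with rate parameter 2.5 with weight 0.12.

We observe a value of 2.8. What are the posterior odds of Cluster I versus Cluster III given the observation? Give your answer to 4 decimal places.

130.7061

Posterior odds = (π_i f_i(x)) / (π_j f_j(x)); the normalising sum cancels.
Exponential densities:
  p_I = 0.5·e^(−0.5·2.8) = 0.5·e^(−1.4000) = 0.123298
  p_II = 2.2·e^(−2.2·2.8) = 2.2·e^(−6.1600) = 0.00464696
  p_III = 2.5·e^(−2.5·2.8) = 2.5·e^(−7.0000) = 0.0022797
Odds = (0.29/0.12) × (0.123298/0.0022797) = 2.41667 × 54.0853 ≈ 130.7061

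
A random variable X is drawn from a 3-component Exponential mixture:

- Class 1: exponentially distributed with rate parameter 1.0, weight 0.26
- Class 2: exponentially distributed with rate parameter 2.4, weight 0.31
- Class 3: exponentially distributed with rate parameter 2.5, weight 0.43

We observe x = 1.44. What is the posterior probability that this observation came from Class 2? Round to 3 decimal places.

By Bayes' theorem, P(k | x) = P(Z=k) f_k(x) / Σ_j P(Z=j) f_j(x).
Exponential densities:
  L_1 = 0.236928
  L_2 = 0.0757338
  L_3 = 0.0683093
Unnormalised posteriors:
  P(Z=1)·L_1 = 0.26 × 0.236928 = 0.0616012
  P(Z=2)·L_2 = 0.31 × 0.0757338 = 0.0234775
  P(Z=3)·L_3 = 0.43 × 0.0683093 = 0.029373
Sum: 0.0616012 + 0.0234775 + 0.029373 = 0.114452
Responsibility of Class 2: 0.0234775 / 0.114452 ≈ 0.205

0.205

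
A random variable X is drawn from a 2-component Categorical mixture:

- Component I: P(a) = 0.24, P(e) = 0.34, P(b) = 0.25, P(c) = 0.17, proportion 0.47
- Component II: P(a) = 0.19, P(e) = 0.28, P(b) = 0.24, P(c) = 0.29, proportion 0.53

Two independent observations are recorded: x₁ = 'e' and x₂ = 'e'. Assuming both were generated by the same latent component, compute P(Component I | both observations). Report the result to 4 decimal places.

0.5666

P(component k | x) = P(Z=k)·f_k(x) / marginal(x), where marginal(x) = Σ_j P(Z=j)·f_j(x).
Since both observations come from the same component, the likelihood for component k is f_k(x₁)·f_k(x₂).
  p_I = [0.34] × [0.34] = 0.1156
  p_II = [0.28] × [0.28] = 0.0784
Multiply by the mixture weights:
  P(Z=I)·p_I = 0.47 × 0.1156 = 0.054332
  P(Z=II)·p_II = 0.53 × 0.0784 = 0.041552
Sum: 0.054332 + 0.041552 = 0.095884
Responsibility of Component I: 0.054332 / 0.095884 ≈ 0.5666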